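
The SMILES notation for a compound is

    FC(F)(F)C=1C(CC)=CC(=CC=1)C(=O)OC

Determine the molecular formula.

Walk through each heavy atom and fill implicit hydrogens from standard valence (C 4, N 3, O 2, S 2, halogen 1):
  atom 1: F (halogen, monovalent) → 0 H
  atom 2: C, bond orders sum to 4 (valence 4) → 0 H
  atom 3: F (halogen, monovalent) → 0 H
  atom 4: F (halogen, monovalent) → 0 H
  atom 5: C, bond orders sum to 4 (valence 4) → 0 H
  atom 6: C, bond orders sum to 4 (valence 4) → 0 H
  atom 7: C, bond orders sum to 2 (valence 4) → 2 H
  atom 8: C, bond orders sum to 1 (valence 4) → 3 H
  atom 9: C, bond orders sum to 3 (valence 4) → 1 H
  atom 10: C, bond orders sum to 4 (valence 4) → 0 H
  atom 11: C, bond orders sum to 3 (valence 4) → 1 H
  atom 12: C, bond orders sum to 3 (valence 4) → 1 H
  atom 13: C, bond orders sum to 4 (valence 4) → 0 H
  atom 14: O, bond orders sum to 2 (valence 2) → 0 H
  atom 15: O, bond orders sum to 2 (valence 2) → 0 H
  atom 16: C, bond orders sum to 1 (valence 4) → 3 H
Totals → C:11, H:11, F:3, O:2.
In Hill order: C11H11F3O2.

C11H11F3O2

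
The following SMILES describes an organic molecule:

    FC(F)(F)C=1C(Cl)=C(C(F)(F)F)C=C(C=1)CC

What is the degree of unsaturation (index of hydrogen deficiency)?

4

Degree of unsaturation = (number of rings) + (number of π bonds).
Ring closures in the SMILES: 1.
π bonds: 3 double bonds (each 1 DoU) → 3 DoU from unsaturation.
Total DoU = 1 + 3 = 4.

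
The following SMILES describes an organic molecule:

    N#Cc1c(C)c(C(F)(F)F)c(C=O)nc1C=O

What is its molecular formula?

Walk through each heavy atom and fill implicit hydrogens from standard valence (C 4, N 3, O 2, S 2, halogen 1); for lowercase aromatic atoms, an aromatic c carries 1 H when it has two neighbours and 0 H with three, and aromatic n carries 0 H:
  atom 1: N, bond orders sum to 3 (valence 3) → 0 H
  atom 2: C, bond orders sum to 4 (valence 4) → 0 H
  atom 3: aromatic c, 3 neighbours → 0 H
  atom 4: aromatic c, 3 neighbours → 0 H
  atom 5: C, bond orders sum to 1 (valence 4) → 3 H
  atom 6: aromatic c, 3 neighbours → 0 H
  atom 7: C, bond orders sum to 4 (valence 4) → 0 H
  atom 8: F (halogen, monovalent) → 0 H
  atom 9: F (halogen, monovalent) → 0 H
  atom 10: F (halogen, monovalent) → 0 H
  atom 11: aromatic c, 3 neighbours → 0 H
  atom 12: C, bond orders sum to 3 (valence 4) → 1 H
  atom 13: O, bond orders sum to 2 (valence 2) → 0 H
  atom 14: aromatic n, 2 neighbours → 0 H
  atom 15: aromatic c, 3 neighbours → 0 H
  atom 16: C, bond orders sum to 3 (valence 4) → 1 H
  atom 17: O, bond orders sum to 2 (valence 2) → 0 H
Totals → C:10, H:5, F:3, N:2, O:2.

C10H5F3N2O2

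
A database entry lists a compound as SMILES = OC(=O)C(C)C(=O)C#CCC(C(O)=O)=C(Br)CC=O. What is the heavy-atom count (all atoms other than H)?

Every atom symbol written in the SMILES (organic subset) is one heavy atom; implicit H are not written.
Heavy atoms by element → Br:1, C:12, O:6.
Total: 19.

19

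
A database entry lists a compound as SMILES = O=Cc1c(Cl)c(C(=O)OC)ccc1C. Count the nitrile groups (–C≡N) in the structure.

Scan the SMILES for the nitrile motif — none present.
Groups that are present: 1 aldehyde, 1 ester.

0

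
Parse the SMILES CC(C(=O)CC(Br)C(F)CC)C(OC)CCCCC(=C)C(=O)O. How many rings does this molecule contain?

0

In SMILES, each pair of matching ring-closure digits denotes one ring-closing bond; the number of such bonds equals the number of independent rings.
Ring-closure bonds here: 0.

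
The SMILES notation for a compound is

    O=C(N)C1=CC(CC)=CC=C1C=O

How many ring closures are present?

1

In SMILES, each pair of matching ring-closure digits denotes one ring-closing bond; the number of such bonds equals the number of independent rings.
Ring-closure bonds here: 1.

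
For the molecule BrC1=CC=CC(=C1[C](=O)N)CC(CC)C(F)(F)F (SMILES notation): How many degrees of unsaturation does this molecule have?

Molecular formula: C12H13BrF3NO.
DoU = (2C + 2 + N − H − X) / 2, where X is the halogen count and O/S are ignored.
    = (2·12 + 2 + 1 − 13 − 4) / 2 = 10 / 2 = 5.

5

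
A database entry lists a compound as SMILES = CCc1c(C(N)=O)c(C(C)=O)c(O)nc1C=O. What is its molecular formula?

Walk through each heavy atom and fill implicit hydrogens from standard valence (C 4, N 3, O 2, S 2, halogen 1); for lowercase aromatic atoms, an aromatic c carries 1 H when it has two neighbours and 0 H with three, and aromatic n carries 0 H:
  atom 1: C, bond orders sum to 1 (valence 4) → 3 H
  atom 2: C, bond orders sum to 2 (valence 4) → 2 H
  atom 3: aromatic c, 3 neighbours → 0 H
  atom 4: aromatic c, 3 neighbours → 0 H
  atom 5: C, bond orders sum to 4 (valence 4) → 0 H
  atom 6: N, bond orders sum to 1 (valence 3) → 2 H
  atom 7: O, bond orders sum to 2 (valence 2) → 0 H
  atom 8: aromatic c, 3 neighbours → 0 H
  atom 9: C, bond orders sum to 4 (valence 4) → 0 H
  atom 10: C, bond orders sum to 1 (valence 4) → 3 H
  atom 11: O, bond orders sum to 2 (valence 2) → 0 H
  atom 12: aromatic c, 3 neighbours → 0 H
  atom 13: O, bond orders sum to 1 (valence 2) → 1 H
  atom 14: aromatic n, 2 neighbours → 0 H
  atom 15: aromatic c, 3 neighbours → 0 H
  atom 16: C, bond orders sum to 3 (valence 4) → 1 H
  atom 17: O, bond orders sum to 2 (valence 2) → 0 H
Totals → C:11, H:12, N:2, O:4.

C11H12N2O4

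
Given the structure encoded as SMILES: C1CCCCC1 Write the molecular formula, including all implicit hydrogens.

Walk through each heavy atom and fill implicit hydrogens from standard valence (C 4, N 3, O 2, S 2, halogen 1):
  atom 1: C, bond orders sum to 2 (valence 4) → 2 H
  atom 2: C, bond orders sum to 2 (valence 4) → 2 H
  atom 3: C, bond orders sum to 2 (valence 4) → 2 H
  atom 4: C, bond orders sum to 2 (valence 4) → 2 H
  atom 5: C, bond orders sum to 2 (valence 4) → 2 H
  atom 6: C, bond orders sum to 2 (valence 4) → 2 H
Totals → C:6, H:12.

C6H12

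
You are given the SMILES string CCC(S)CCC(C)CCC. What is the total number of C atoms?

10

Count every carbon token in the SMILES (each C, including those in ring-closure positions and inside branches).
Carbon count: 10.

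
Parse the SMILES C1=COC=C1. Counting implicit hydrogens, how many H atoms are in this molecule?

4

Walk through each heavy atom and fill implicit hydrogens from standard valence (C 4, N 3, O 2, S 2, halogen 1):
  atom 1: C, bond orders sum to 3 (valence 4) → 1 H
  atom 2: C, bond orders sum to 3 (valence 4) → 1 H
  atom 3: O, bond orders sum to 2 (valence 2) → 0 H
  atom 4: C, bond orders sum to 3 (valence 4) → 1 H
  atom 5: C, bond orders sum to 3 (valence 4) → 1 H
Total hydrogens: 4.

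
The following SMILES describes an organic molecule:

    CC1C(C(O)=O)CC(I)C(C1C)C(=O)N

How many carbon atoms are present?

Count every carbon token in the SMILES (each C, including those in ring-closure positions and inside branches).
Carbon count: 10.

10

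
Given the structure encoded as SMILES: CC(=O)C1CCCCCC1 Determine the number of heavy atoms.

Every atom symbol written in the SMILES (organic subset) is one heavy atom; implicit H are not written.
Heavy atoms by element → C:9, O:1.
Total: 10.

10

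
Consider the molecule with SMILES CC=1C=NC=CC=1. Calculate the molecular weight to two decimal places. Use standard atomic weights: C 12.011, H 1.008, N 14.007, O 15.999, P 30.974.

First, the molecular formula is C6H7N (counting implicit H from valence).
  C: 6 × 12.011 = 72.066
  H: 7 × 1.008 = 7.056
  N: 1 × 14.007 = 14.007
Sum: 6×12.011 + 7×1.008 + 1×14.007 = 93.129 → 93.13 g/mol.

93.13 g/mol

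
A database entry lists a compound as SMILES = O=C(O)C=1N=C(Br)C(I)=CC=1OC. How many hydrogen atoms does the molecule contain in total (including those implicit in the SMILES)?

Walk through each heavy atom and fill implicit hydrogens from standard valence (C 4, N 3, O 2, S 2, halogen 1):
  atom 1: O, bond orders sum to 2 (valence 2) → 0 H
  atom 2: C, bond orders sum to 4 (valence 4) → 0 H
  atom 3: O, bond orders sum to 1 (valence 2) → 1 H
  atom 4: C, bond orders sum to 4 (valence 4) → 0 H
  atom 5: N, bond orders sum to 3 (valence 3) → 0 H
  atom 6: C, bond orders sum to 4 (valence 4) → 0 H
  atom 7: Br (halogen, monovalent) → 0 H
  atom 8: C, bond orders sum to 4 (valence 4) → 0 H
  atom 9: I (halogen, monovalent) → 0 H
  atom 10: C, bond orders sum to 3 (valence 4) → 1 H
  atom 11: C, bond orders sum to 4 (valence 4) → 0 H
  atom 12: O, bond orders sum to 2 (valence 2) → 0 H
  atom 13: C, bond orders sum to 1 (valence 4) → 3 H
Total hydrogens: 5.

5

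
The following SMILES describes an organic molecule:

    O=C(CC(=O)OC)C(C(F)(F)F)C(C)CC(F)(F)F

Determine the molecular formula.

C10H12F6O3

Walk through each heavy atom and fill implicit hydrogens from standard valence (C 4, N 3, O 2, S 2, halogen 1):
  atom 1: O, bond orders sum to 2 (valence 2) → 0 H
  atom 2: C, bond orders sum to 4 (valence 4) → 0 H
  atom 3: C, bond orders sum to 2 (valence 4) → 2 H
  atom 4: C, bond orders sum to 4 (valence 4) → 0 H
  atom 5: O, bond orders sum to 2 (valence 2) → 0 H
  atom 6: O, bond orders sum to 2 (valence 2) → 0 H
  atom 7: C, bond orders sum to 1 (valence 4) → 3 H
  atom 8: C, bond orders sum to 3 (valence 4) → 1 H
  atom 9: C, bond orders sum to 4 (valence 4) → 0 H
  atom 10: F (halogen, monovalent) → 0 H
  atom 11: F (halogen, monovalent) → 0 H
  atom 12: F (halogen, monovalent) → 0 H
  atom 13: C, bond orders sum to 3 (valence 4) → 1 H
  atom 14: C, bond orders sum to 1 (valence 4) → 3 H
  atom 15: C, bond orders sum to 2 (valence 4) → 2 H
  atom 16: C, bond orders sum to 4 (valence 4) → 0 H
  atom 17: F (halogen, monovalent) → 0 H
  atom 18: F (halogen, monovalent) → 0 H
  atom 19: F (halogen, monovalent) → 0 H
Totals → C:10, H:12, F:6, O:3.
In Hill order: C10H12F6O3.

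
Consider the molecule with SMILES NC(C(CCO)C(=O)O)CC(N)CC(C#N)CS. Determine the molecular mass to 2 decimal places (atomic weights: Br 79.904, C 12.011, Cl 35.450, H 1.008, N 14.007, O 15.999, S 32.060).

275.37 g/mol

First, the molecular formula is C11H21N3O3S (counting implicit H from valence).
  C: 11 × 12.011 = 132.121
  H: 21 × 1.008 = 21.168
  N: 3 × 14.007 = 42.021
  O: 3 × 15.999 = 47.997
  S: 1 × 32.060 = 32.060
Sum: 11×12.011 + 21×1.008 + 3×14.007 + 3×15.999 + 1×32.060 = 275.367 → 275.37 g/mol.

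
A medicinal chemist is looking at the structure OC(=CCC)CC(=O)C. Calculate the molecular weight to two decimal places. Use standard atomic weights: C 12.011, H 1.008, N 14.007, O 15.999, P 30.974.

128.17 g/mol

First, the molecular formula is C7H12O2 (counting implicit H from valence).
  C: 7 × 12.011 = 84.077
  H: 12 × 1.008 = 12.096
  O: 2 × 15.999 = 31.998
Sum: 7×12.011 + 12×1.008 + 2×15.999 = 128.171 → 128.17 g/mol.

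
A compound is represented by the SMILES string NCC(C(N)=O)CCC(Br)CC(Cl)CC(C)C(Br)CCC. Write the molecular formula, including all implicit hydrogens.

Walk through each heavy atom and fill implicit hydrogens from standard valence (C 4, N 3, O 2, S 2, halogen 1):
  atom 1: N, bond orders sum to 1 (valence 3) → 2 H
  atom 2: C, bond orders sum to 2 (valence 4) → 2 H
  atom 3: C, bond orders sum to 3 (valence 4) → 1 H
  atom 4: C, bond orders sum to 4 (valence 4) → 0 H
  atom 5: N, bond orders sum to 1 (valence 3) → 2 H
  atom 6: O, bond orders sum to 2 (valence 2) → 0 H
  atom 7: C, bond orders sum to 2 (valence 4) → 2 H
  atom 8: C, bond orders sum to 2 (valence 4) → 2 H
  atom 9: C, bond orders sum to 3 (valence 4) → 1 H
  atom 10: Br (halogen, monovalent) → 0 H
  atom 11: C, bond orders sum to 2 (valence 4) → 2 H
  atom 12: C, bond orders sum to 3 (valence 4) → 1 H
  atom 13: Cl (halogen, monovalent) → 0 H
  atom 14: C, bond orders sum to 2 (valence 4) → 2 H
  atom 15: C, bond orders sum to 3 (valence 4) → 1 H
  atom 16: C, bond orders sum to 1 (valence 4) → 3 H
  atom 17: C, bond orders sum to 3 (valence 4) → 1 H
  atom 18: Br (halogen, monovalent) → 0 H
  atom 19: C, bond orders sum to 2 (valence 4) → 2 H
  atom 20: C, bond orders sum to 2 (valence 4) → 2 H
  atom 21: C, bond orders sum to 1 (valence 4) → 3 H
Totals → C:15, H:29, Br:2, Cl:1, N:2, O:1.

C15H29Br2ClN2O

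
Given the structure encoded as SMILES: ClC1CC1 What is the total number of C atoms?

Count every carbon token in the SMILES (each C, including those in ring-closure positions and inside branches).
Carbon count: 3.

3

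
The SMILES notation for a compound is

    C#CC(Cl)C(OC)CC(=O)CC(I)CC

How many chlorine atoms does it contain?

1

Scan the SMILES for Cl atoms (remember two-letter symbols like Cl and Br are single atoms).
Chlorine count: 1.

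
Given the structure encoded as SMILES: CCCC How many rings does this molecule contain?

In SMILES, each pair of matching ring-closure digits denotes one ring-closing bond; the number of such bonds equals the number of independent rings.
Ring-closure bonds here: 0.

0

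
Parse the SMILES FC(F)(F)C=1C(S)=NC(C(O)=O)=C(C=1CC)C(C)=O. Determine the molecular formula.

Walk through each heavy atom and fill implicit hydrogens from standard valence (C 4, N 3, O 2, S 2, halogen 1):
  atom 1: F (halogen, monovalent) → 0 H
  atom 2: C, bond orders sum to 4 (valence 4) → 0 H
  atom 3: F (halogen, monovalent) → 0 H
  atom 4: F (halogen, monovalent) → 0 H
  atom 5: C, bond orders sum to 4 (valence 4) → 0 H
  atom 6: C, bond orders sum to 4 (valence 4) → 0 H
  atom 7: S, bond orders sum to 1 (valence 2) → 1 H
  atom 8: N, bond orders sum to 3 (valence 3) → 0 H
  atom 9: C, bond orders sum to 4 (valence 4) → 0 H
  atom 10: C, bond orders sum to 4 (valence 4) → 0 H
  atom 11: O, bond orders sum to 1 (valence 2) → 1 H
  atom 12: O, bond orders sum to 2 (valence 2) → 0 H
  atom 13: C, bond orders sum to 4 (valence 4) → 0 H
  atom 14: C, bond orders sum to 4 (valence 4) → 0 H
  atom 15: C, bond orders sum to 2 (valence 4) → 2 H
  atom 16: C, bond orders sum to 1 (valence 4) → 3 H
  atom 17: C, bond orders sum to 4 (valence 4) → 0 H
  atom 18: C, bond orders sum to 1 (valence 4) → 3 H
  atom 19: O, bond orders sum to 2 (valence 2) → 0 H
Totals → C:11, H:10, F:3, N:1, O:3, S:1.

C11H10F3NO3S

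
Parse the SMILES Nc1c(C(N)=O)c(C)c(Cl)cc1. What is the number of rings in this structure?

In SMILES, each pair of matching ring-closure digits denotes one ring-closing bond; the number of such bonds equals the number of independent rings.
Ring-closure bonds here: 1.

1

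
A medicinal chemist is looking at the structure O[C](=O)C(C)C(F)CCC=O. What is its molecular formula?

Walk through each heavy atom and fill implicit hydrogens from standard valence (C 4, N 3, O 2, S 2, halogen 1):
  atom 1: O, bond orders sum to 1 (valence 2) → 1 H
  atom 2: C with explicit H count 0
  atom 3: O, bond orders sum to 2 (valence 2) → 0 H
  atom 4: C, bond orders sum to 3 (valence 4) → 1 H
  atom 5: C, bond orders sum to 1 (valence 4) → 3 H
  atom 6: C, bond orders sum to 3 (valence 4) → 1 H
  atom 7: F (halogen, monovalent) → 0 H
  atom 8: C, bond orders sum to 2 (valence 4) → 2 H
  atom 9: C, bond orders sum to 2 (valence 4) → 2 H
  atom 10: C, bond orders sum to 3 (valence 4) → 1 H
  atom 11: O, bond orders sum to 2 (valence 2) → 0 H
Totals → C:7, H:11, F:1, O:3.
In Hill order: C7H11FO3.

C7H11FO3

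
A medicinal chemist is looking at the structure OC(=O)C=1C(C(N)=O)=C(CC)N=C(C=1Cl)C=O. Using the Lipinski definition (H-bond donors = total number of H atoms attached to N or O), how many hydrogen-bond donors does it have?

3

Donors: find every N or O and count the H atoms it carries.
  atom 1 (O): bond orders sum to 1 → 1 H
  atom 3 (O): bond orders sum to 2 → 0 H
  atom 7 (N): bond orders sum to 1 → 2 H
  atom 8 (O): bond orders sum to 2 → 0 H
  atom 12 (N): bond orders sum to 3 → 0 H
  atom 17 (O): bond orders sum to 2 → 0 H
Lipinski HBD = 3.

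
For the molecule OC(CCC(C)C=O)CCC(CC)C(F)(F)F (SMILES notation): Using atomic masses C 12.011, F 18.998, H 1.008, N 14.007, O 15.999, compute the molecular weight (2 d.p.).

254.29 g/mol

First, the molecular formula is C12H21F3O2 (counting implicit H from valence).
  C: 12 × 12.011 = 144.132
  F: 3 × 18.998 = 56.994
  H: 21 × 1.008 = 21.168
  O: 2 × 15.999 = 31.998
Sum: 12×12.011 + 3×18.998 + 21×1.008 + 2×15.999 = 254.292 → 254.29 g/mol.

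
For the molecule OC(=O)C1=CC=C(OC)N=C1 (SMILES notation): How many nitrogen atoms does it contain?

1

Scan the SMILES for N atoms (remember two-letter symbols like Cl and Br are single atoms).
Nitrogen count: 1.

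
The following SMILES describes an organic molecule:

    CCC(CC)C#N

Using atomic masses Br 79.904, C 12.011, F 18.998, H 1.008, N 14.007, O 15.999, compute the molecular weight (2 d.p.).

97.16 g/mol

First, the molecular formula is C6H11N (counting implicit H from valence).
  C: 6 × 12.011 = 72.066
  H: 11 × 1.008 = 11.088
  N: 1 × 14.007 = 14.007
Sum: 6×12.011 + 11×1.008 + 1×14.007 = 97.161 → 97.16 g/mol.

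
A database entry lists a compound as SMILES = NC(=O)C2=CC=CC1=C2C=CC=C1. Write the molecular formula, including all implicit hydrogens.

C11H9NO

Walk through each heavy atom and fill implicit hydrogens from standard valence (C 4, N 3, O 2, S 2, halogen 1):
  atom 1: N, bond orders sum to 1 (valence 3) → 2 H
  atom 2: C, bond orders sum to 4 (valence 4) → 0 H
  atom 3: O, bond orders sum to 2 (valence 2) → 0 H
  atom 4: C, bond orders sum to 4 (valence 4) → 0 H
  atom 5: C, bond orders sum to 3 (valence 4) → 1 H
  atom 6: C, bond orders sum to 3 (valence 4) → 1 H
  atom 7: C, bond orders sum to 3 (valence 4) → 1 H
  atom 8: C, bond orders sum to 4 (valence 4) → 0 H
  atom 9: C, bond orders sum to 4 (valence 4) → 0 H
  atom 10: C, bond orders sum to 3 (valence 4) → 1 H
  atom 11: C, bond orders sum to 3 (valence 4) → 1 H
  atom 12: C, bond orders sum to 3 (valence 4) → 1 H
  atom 13: C, bond orders sum to 3 (valence 4) → 1 H
Totals → C:11, H:9, N:1, O:1.
In Hill order: C11H9NO.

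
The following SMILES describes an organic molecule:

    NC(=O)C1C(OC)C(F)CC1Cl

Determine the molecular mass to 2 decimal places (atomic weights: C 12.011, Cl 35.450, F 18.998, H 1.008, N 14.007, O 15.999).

195.62 g/mol

First, the molecular formula is C7H11ClFNO2 (counting implicit H from valence).
  C: 7 × 12.011 = 84.077
  Cl: 1 × 35.450 = 35.450
  F: 1 × 18.998 = 18.998
  H: 11 × 1.008 = 11.088
  N: 1 × 14.007 = 14.007
  O: 2 × 15.999 = 31.998
Sum: 7×12.011 + 1×35.450 + 1×18.998 + 11×1.008 + 1×14.007 + 2×15.999 = 195.618 → 195.62 g/mol.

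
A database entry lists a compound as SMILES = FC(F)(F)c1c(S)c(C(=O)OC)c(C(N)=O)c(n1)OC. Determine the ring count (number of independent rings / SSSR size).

In SMILES, each pair of matching ring-closure digits denotes one ring-closing bond; the number of such bonds equals the number of independent rings.
Ring-closure bonds here: 1.

1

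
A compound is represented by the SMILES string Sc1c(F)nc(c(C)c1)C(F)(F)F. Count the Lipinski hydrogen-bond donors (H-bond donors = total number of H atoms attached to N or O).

0

Donors: find every N or O and count the H atoms it carries.
  atom 5 (N): bond orders sum to 3 → 0 H
Lipinski HBD = 0.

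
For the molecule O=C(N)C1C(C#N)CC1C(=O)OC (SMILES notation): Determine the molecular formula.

Walk through each heavy atom and fill implicit hydrogens from standard valence (C 4, N 3, O 2, S 2, halogen 1):
  atom 1: O, bond orders sum to 2 (valence 2) → 0 H
  atom 2: C, bond orders sum to 4 (valence 4) → 0 H
  atom 3: N, bond orders sum to 1 (valence 3) → 2 H
  atom 4: C, bond orders sum to 3 (valence 4) → 1 H
  atom 5: C, bond orders sum to 3 (valence 4) → 1 H
  atom 6: C, bond orders sum to 4 (valence 4) → 0 H
  atom 7: N, bond orders sum to 3 (valence 3) → 0 H
  atom 8: C, bond orders sum to 2 (valence 4) → 2 H
  atom 9: C, bond orders sum to 3 (valence 4) → 1 H
  atom 10: C, bond orders sum to 4 (valence 4) → 0 H
  atom 11: O, bond orders sum to 2 (valence 2) → 0 H
  atom 12: O, bond orders sum to 2 (valence 2) → 0 H
  atom 13: C, bond orders sum to 1 (valence 4) → 3 H
Totals → C:8, H:10, N:2, O:3.
In Hill order: C8H10N2O3.

C8H10N2O3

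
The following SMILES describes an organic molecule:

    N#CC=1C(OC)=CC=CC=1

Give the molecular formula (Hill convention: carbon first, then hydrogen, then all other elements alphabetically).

Walk through each heavy atom and fill implicit hydrogens from standard valence (C 4, N 3, O 2, S 2, halogen 1):
  atom 1: N, bond orders sum to 3 (valence 3) → 0 H
  atom 2: C, bond orders sum to 4 (valence 4) → 0 H
  atom 3: C, bond orders sum to 4 (valence 4) → 0 H
  atom 4: C, bond orders sum to 4 (valence 4) → 0 H
  atom 5: O, bond orders sum to 2 (valence 2) → 0 H
  atom 6: C, bond orders sum to 1 (valence 4) → 3 H
  atom 7: C, bond orders sum to 3 (valence 4) → 1 H
  atom 8: C, bond orders sum to 3 (valence 4) → 1 H
  atom 9: C, bond orders sum to 3 (valence 4) → 1 H
  atom 10: C, bond orders sum to 3 (valence 4) → 1 H
Totals → C:8, H:7, N:1, O:1.

C8H7NO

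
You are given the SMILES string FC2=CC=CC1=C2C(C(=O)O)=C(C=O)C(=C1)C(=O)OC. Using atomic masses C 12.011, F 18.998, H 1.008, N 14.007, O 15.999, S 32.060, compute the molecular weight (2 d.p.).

276.22 g/mol

First, the molecular formula is C14H9FO5 (counting implicit H from valence).
  C: 14 × 12.011 = 168.154
  F: 1 × 18.998 = 18.998
  H: 9 × 1.008 = 9.072
  O: 5 × 15.999 = 79.995
Sum: 14×12.011 + 1×18.998 + 9×1.008 + 5×15.999 = 276.219 → 276.22 g/mol.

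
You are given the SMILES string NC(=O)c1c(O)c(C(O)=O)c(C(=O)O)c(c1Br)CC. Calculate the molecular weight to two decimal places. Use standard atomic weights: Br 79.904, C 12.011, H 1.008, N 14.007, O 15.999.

332.11 g/mol

First, the molecular formula is C11H10BrNO6 (counting implicit H from valence).
  Br: 1 × 79.904 = 79.904
  C: 11 × 12.011 = 132.121
  H: 10 × 1.008 = 10.080
  N: 1 × 14.007 = 14.007
  O: 6 × 15.999 = 95.994
Sum: 1×79.904 + 11×12.011 + 10×1.008 + 1×14.007 + 6×15.999 = 332.106 → 332.11 g/mol.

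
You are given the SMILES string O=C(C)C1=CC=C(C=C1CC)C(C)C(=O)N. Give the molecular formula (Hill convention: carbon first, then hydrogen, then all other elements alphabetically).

C13H17NO2

Walk through each heavy atom and fill implicit hydrogens from standard valence (C 4, N 3, O 2, S 2, halogen 1):
  atom 1: O, bond orders sum to 2 (valence 2) → 0 H
  atom 2: C, bond orders sum to 4 (valence 4) → 0 H
  atom 3: C, bond orders sum to 1 (valence 4) → 3 H
  atom 4: C, bond orders sum to 4 (valence 4) → 0 H
  atom 5: C, bond orders sum to 3 (valence 4) → 1 H
  atom 6: C, bond orders sum to 3 (valence 4) → 1 H
  atom 7: C, bond orders sum to 4 (valence 4) → 0 H
  atom 8: C, bond orders sum to 3 (valence 4) → 1 H
  atom 9: C, bond orders sum to 4 (valence 4) → 0 H
  atom 10: C, bond orders sum to 2 (valence 4) → 2 H
  atom 11: C, bond orders sum to 1 (valence 4) → 3 H
  atom 12: C, bond orders sum to 3 (valence 4) → 1 H
  atom 13: C, bond orders sum to 1 (valence 4) → 3 H
  atom 14: C, bond orders sum to 4 (valence 4) → 0 H
  atom 15: O, bond orders sum to 2 (valence 2) → 0 H
  atom 16: N, bond orders sum to 1 (valence 3) → 2 H
Totals → C:13, H:17, N:1, O:2.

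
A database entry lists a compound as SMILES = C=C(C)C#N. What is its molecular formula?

C4H5N

Walk through each heavy atom and fill implicit hydrogens from standard valence (C 4, N 3, O 2, S 2, halogen 1):
  atom 1: C, bond orders sum to 2 (valence 4) → 2 H
  atom 2: C, bond orders sum to 4 (valence 4) → 0 H
  atom 3: C, bond orders sum to 1 (valence 4) → 3 H
  atom 4: C, bond orders sum to 4 (valence 4) → 0 H
  atom 5: N, bond orders sum to 3 (valence 3) → 0 H
Totals → C:4, H:5, N:1.
In Hill order: C4H5N.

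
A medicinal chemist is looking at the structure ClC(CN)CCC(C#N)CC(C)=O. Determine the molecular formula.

C9H15ClN2O

Walk through each heavy atom and fill implicit hydrogens from standard valence (C 4, N 3, O 2, S 2, halogen 1):
  atom 1: Cl (halogen, monovalent) → 0 H
  atom 2: C, bond orders sum to 3 (valence 4) → 1 H
  atom 3: C, bond orders sum to 2 (valence 4) → 2 H
  atom 4: N, bond orders sum to 1 (valence 3) → 2 H
  atom 5: C, bond orders sum to 2 (valence 4) → 2 H
  atom 6: C, bond orders sum to 2 (valence 4) → 2 H
  atom 7: C, bond orders sum to 3 (valence 4) → 1 H
  atom 8: C, bond orders sum to 4 (valence 4) → 0 H
  atom 9: N, bond orders sum to 3 (valence 3) → 0 H
  atom 10: C, bond orders sum to 2 (valence 4) → 2 H
  atom 11: C, bond orders sum to 4 (valence 4) → 0 H
  atom 12: C, bond orders sum to 1 (valence 4) → 3 H
  atom 13: O, bond orders sum to 2 (valence 2) → 0 H
Totals → C:9, H:15, Cl:1, N:2, O:1.
In Hill order: C9H15ClN2O.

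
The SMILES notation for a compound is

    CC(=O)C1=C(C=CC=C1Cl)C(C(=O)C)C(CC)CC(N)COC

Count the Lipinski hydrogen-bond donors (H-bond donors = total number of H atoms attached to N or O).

Donors: find every N or O and count the H atoms it carries.
  atom 3 (O): bond orders sum to 2 → 0 H
  atom 13 (O): bond orders sum to 2 → 0 H
  atom 20 (N): bond orders sum to 1 → 2 H
  atom 22 (O): bond orders sum to 2 → 0 H
Lipinski HBD = 2.

2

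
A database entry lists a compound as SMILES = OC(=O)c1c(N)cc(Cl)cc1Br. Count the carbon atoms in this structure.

Count every carbon token in the SMILES (each C, including those in ring-closure positions and inside branches).
Carbon count: 7.

7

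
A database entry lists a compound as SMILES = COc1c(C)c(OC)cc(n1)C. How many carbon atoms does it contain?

9

Count every carbon token in the SMILES (each C, including those in ring-closure positions and inside branches).
Carbon count: 9.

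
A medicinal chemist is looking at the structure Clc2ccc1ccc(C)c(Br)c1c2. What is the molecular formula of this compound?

Walk through each heavy atom and fill implicit hydrogens from standard valence (C 4, N 3, O 2, S 2, halogen 1); for lowercase aromatic atoms, an aromatic c carries 1 H when it has two neighbours and 0 H with three, and aromatic n carries 0 H:
  atom 1: Cl (halogen, monovalent) → 0 H
  atom 2: aromatic c, 3 neighbours → 0 H
  atom 3: aromatic c, 2 neighbours → 1 H
  atom 4: aromatic c, 2 neighbours → 1 H
  atom 5: aromatic c, 3 neighbours → 0 H
  atom 6: aromatic c, 2 neighbours → 1 H
  atom 7: aromatic c, 2 neighbours → 1 H
  atom 8: aromatic c, 3 neighbours → 0 H
  atom 9: C, bond orders sum to 1 (valence 4) → 3 H
  atom 10: aromatic c, 3 neighbours → 0 H
  atom 11: Br (halogen, monovalent) → 0 H
  atom 12: aromatic c, 3 neighbours → 0 H
  atom 13: aromatic c, 2 neighbours → 1 H
Totals → C:11, H:8, Br:1, Cl:1.
In Hill order: C11H8BrCl.

C11H8BrCl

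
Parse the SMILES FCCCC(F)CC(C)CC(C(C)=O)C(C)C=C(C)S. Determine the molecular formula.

C16H28F2OS

Walk through each heavy atom and fill implicit hydrogens from standard valence (C 4, N 3, O 2, S 2, halogen 1):
  atom 1: F (halogen, monovalent) → 0 H
  atom 2: C, bond orders sum to 2 (valence 4) → 2 H
  atom 3: C, bond orders sum to 2 (valence 4) → 2 H
  atom 4: C, bond orders sum to 2 (valence 4) → 2 H
  atom 5: C, bond orders sum to 3 (valence 4) → 1 H
  atom 6: F (halogen, monovalent) → 0 H
  atom 7: C, bond orders sum to 2 (valence 4) → 2 H
  atom 8: C, bond orders sum to 3 (valence 4) → 1 H
  atom 9: C, bond orders sum to 1 (valence 4) → 3 H
  atom 10: C, bond orders sum to 2 (valence 4) → 2 H
  atom 11: C, bond orders sum to 3 (valence 4) → 1 H
  atom 12: C, bond orders sum to 4 (valence 4) → 0 H
  atom 13: C, bond orders sum to 1 (valence 4) → 3 H
  atom 14: O, bond orders sum to 2 (valence 2) → 0 H
  atom 15: C, bond orders sum to 3 (valence 4) → 1 H
  atom 16: C, bond orders sum to 1 (valence 4) → 3 H
  atom 17: C, bond orders sum to 3 (valence 4) → 1 H
  atom 18: C, bond orders sum to 4 (valence 4) → 0 H
  atom 19: C, bond orders sum to 1 (valence 4) → 3 H
  atom 20: S, bond orders sum to 1 (valence 2) → 1 H
Totals → C:16, H:28, F:2, O:1, S:1.
In Hill order: C16H28F2OS.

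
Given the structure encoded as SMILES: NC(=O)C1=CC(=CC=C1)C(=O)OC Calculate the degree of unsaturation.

6

Degree of unsaturation = (number of rings) + (number of π bonds).
Ring closures in the SMILES: 1.
π bonds: 5 double bonds (each 1 DoU) → 5 DoU from unsaturation.
Total DoU = 1 + 5 = 6.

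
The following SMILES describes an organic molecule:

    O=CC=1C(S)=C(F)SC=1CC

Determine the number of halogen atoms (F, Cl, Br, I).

1

Halogen atoms appear at heavy-atom position 7 (1×F).
Other groups present: 1 aldehyde, 1 thiol.
Halogen count: 1.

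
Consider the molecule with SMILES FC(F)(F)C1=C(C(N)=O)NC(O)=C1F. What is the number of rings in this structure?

In SMILES, each pair of matching ring-closure digits denotes one ring-closing bond; the number of such bonds equals the number of independent rings.
Ring-closure bonds here: 1.

1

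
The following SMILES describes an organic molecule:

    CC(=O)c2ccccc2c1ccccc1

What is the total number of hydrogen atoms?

12

Walk through each heavy atom and fill implicit hydrogens from standard valence (C 4, N 3, O 2, S 2, halogen 1); for lowercase aromatic atoms, an aromatic c carries 1 H when it has two neighbours and 0 H with three, and aromatic n carries 0 H:
  atom 1: C, bond orders sum to 1 (valence 4) → 3 H
  atom 2: C, bond orders sum to 4 (valence 4) → 0 H
  atom 3: O, bond orders sum to 2 (valence 2) → 0 H
  atom 4: aromatic c, 3 neighbours → 0 H
  atom 5: aromatic c, 2 neighbours → 1 H
  atom 6: aromatic c, 2 neighbours → 1 H
  atom 7: aromatic c, 2 neighbours → 1 H
  atom 8: aromatic c, 2 neighbours → 1 H
  atom 9: aromatic c, 3 neighbours → 0 H
  atom 10: aromatic c, 3 neighbours → 0 H
  atom 11: aromatic c, 2 neighbours → 1 H
  atom 12: aromatic c, 2 neighbours → 1 H
  atom 13: aromatic c, 2 neighbours → 1 H
  atom 14: aromatic c, 2 neighbours → 1 H
  atom 15: aromatic c, 2 neighbours → 1 H
Total hydrogens: 12.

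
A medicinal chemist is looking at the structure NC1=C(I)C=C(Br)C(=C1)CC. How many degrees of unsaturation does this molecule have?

4

Molecular formula: C8H9BrIN.
DoU = (2C + 2 + N − H − X) / 2, where X is the halogen count and O/S are ignored.
    = (2·8 + 2 + 1 − 9 − 2) / 2 = 8 / 2 = 4.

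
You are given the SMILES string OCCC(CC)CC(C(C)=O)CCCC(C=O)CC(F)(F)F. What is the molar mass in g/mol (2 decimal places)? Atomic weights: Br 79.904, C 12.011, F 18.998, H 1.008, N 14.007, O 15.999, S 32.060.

First, the molecular formula is C16H27F3O3 (counting implicit H from valence).
  C: 16 × 12.011 = 192.176
  F: 3 × 18.998 = 56.994
  H: 27 × 1.008 = 27.216
  O: 3 × 15.999 = 47.997
Sum: 16×12.011 + 3×18.998 + 27×1.008 + 3×15.999 = 324.383 → 324.38 g/mol.

324.38 g/mol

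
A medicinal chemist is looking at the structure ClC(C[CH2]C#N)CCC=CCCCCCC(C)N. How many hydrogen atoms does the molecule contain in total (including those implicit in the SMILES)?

27

Walk through each heavy atom and fill implicit hydrogens from standard valence (C 4, N 3, O 2, S 2, halogen 1):
  atom 1: Cl (halogen, monovalent) → 0 H
  atom 2: C, bond orders sum to 3 (valence 4) → 1 H
  atom 3: C, bond orders sum to 2 (valence 4) → 2 H
  atom 4: C with explicit H count 2
  atom 5: C, bond orders sum to 4 (valence 4) → 0 H
  atom 6: N, bond orders sum to 3 (valence 3) → 0 H
  atom 7: C, bond orders sum to 2 (valence 4) → 2 H
  atom 8: C, bond orders sum to 2 (valence 4) → 2 H
  atom 9: C, bond orders sum to 3 (valence 4) → 1 H
  atom 10: C, bond orders sum to 3 (valence 4) → 1 H
  atom 11: C, bond orders sum to 2 (valence 4) → 2 H
  atom 12: C, bond orders sum to 2 (valence 4) → 2 H
  atom 13: C, bond orders sum to 2 (valence 4) → 2 H
  atom 14: C, bond orders sum to 2 (valence 4) → 2 H
  atom 15: C, bond orders sum to 2 (valence 4) → 2 H
  atom 16: C, bond orders sum to 3 (valence 4) → 1 H
  atom 17: C, bond orders sum to 1 (valence 4) → 3 H
  atom 18: N, bond orders sum to 1 (valence 3) → 2 H
Total hydrogens: 27.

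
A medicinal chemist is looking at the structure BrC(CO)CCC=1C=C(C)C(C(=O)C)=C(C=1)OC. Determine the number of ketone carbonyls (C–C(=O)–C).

The ketone motif appears at heavy-atom position 12 in the SMILES.
Other groups present: 1 ether, 1 hydroxyl.
Ketone count: 1.

1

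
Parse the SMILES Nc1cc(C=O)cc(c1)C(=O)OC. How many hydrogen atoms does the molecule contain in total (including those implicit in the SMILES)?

Walk through each heavy atom and fill implicit hydrogens from standard valence (C 4, N 3, O 2, S 2, halogen 1); for lowercase aromatic atoms, an aromatic c carries 1 H when it has two neighbours and 0 H with three, and aromatic n carries 0 H:
  atom 1: N, bond orders sum to 1 (valence 3) → 2 H
  atom 2: aromatic c, 3 neighbours → 0 H
  atom 3: aromatic c, 2 neighbours → 1 H
  atom 4: aromatic c, 3 neighbours → 0 H
  atom 5: C, bond orders sum to 3 (valence 4) → 1 H
  atom 6: O, bond orders sum to 2 (valence 2) → 0 H
  atom 7: aromatic c, 2 neighbours → 1 H
  atom 8: aromatic c, 3 neighbours → 0 H
  atom 9: aromatic c, 2 neighbours → 1 H
  atom 10: C, bond orders sum to 4 (valence 4) → 0 H
  atom 11: O, bond orders sum to 2 (valence 2) → 0 H
  atom 12: O, bond orders sum to 2 (valence 2) → 0 H
  atom 13: C, bond orders sum to 1 (valence 4) → 3 H
Total hydrogens: 9.

9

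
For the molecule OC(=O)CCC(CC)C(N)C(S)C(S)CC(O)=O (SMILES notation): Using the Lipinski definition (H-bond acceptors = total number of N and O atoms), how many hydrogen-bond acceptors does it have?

N atoms: 1; O atoms: 4.
Lipinski HBA = 1 + 4 = 5.

5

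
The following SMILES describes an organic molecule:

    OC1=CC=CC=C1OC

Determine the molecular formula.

C7H8O2

Walk through each heavy atom and fill implicit hydrogens from standard valence (C 4, N 3, O 2, S 2, halogen 1):
  atom 1: O, bond orders sum to 1 (valence 2) → 1 H
  atom 2: C, bond orders sum to 4 (valence 4) → 0 H
  atom 3: C, bond orders sum to 3 (valence 4) → 1 H
  atom 4: C, bond orders sum to 3 (valence 4) → 1 H
  atom 5: C, bond orders sum to 3 (valence 4) → 1 H
  atom 6: C, bond orders sum to 3 (valence 4) → 1 H
  atom 7: C, bond orders sum to 4 (valence 4) → 0 H
  atom 8: O, bond orders sum to 2 (valence 2) → 0 H
  atom 9: C, bond orders sum to 1 (valence 4) → 3 H
Totals → C:7, H:8, O:2.
In Hill order: C7H8O2.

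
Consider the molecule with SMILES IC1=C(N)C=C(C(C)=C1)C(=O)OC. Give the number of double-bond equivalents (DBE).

Molecular formula: C9H10INO2.
DoU = (2C + 2 + N − H − X) / 2, where X is the halogen count and O/S are ignored.
    = (2·9 + 2 + 1 − 10 − 1) / 2 = 10 / 2 = 5.

5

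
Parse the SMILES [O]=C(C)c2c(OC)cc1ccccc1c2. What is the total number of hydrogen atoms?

12

Walk through each heavy atom and fill implicit hydrogens from standard valence (C 4, N 3, O 2, S 2, halogen 1); for lowercase aromatic atoms, an aromatic c carries 1 H when it has two neighbours and 0 H with three, and aromatic n carries 0 H:
  atom 1: O with explicit H count 0
  atom 2: C, bond orders sum to 4 (valence 4) → 0 H
  atom 3: C, bond orders sum to 1 (valence 4) → 3 H
  atom 4: aromatic c, 3 neighbours → 0 H
  atom 5: aromatic c, 3 neighbours → 0 H
  atom 6: O, bond orders sum to 2 (valence 2) → 0 H
  atom 7: C, bond orders sum to 1 (valence 4) → 3 H
  atom 8: aromatic c, 2 neighbours → 1 H
  atom 9: aromatic c, 3 neighbours → 0 H
  atom 10: aromatic c, 2 neighbours → 1 H
  atom 11: aromatic c, 2 neighbours → 1 H
  atom 12: aromatic c, 2 neighbours → 1 H
  atom 13: aromatic c, 2 neighbours → 1 H
  atom 14: aromatic c, 3 neighbours → 0 H
  atom 15: aromatic c, 2 neighbours → 1 H
Total hydrogens: 12.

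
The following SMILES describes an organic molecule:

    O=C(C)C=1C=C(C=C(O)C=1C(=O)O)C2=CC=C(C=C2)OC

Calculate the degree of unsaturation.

Molecular formula: C16H14O5.
DoU = (2C + 2 + N − H − X) / 2, where X is the halogen count and O/S are ignored.
    = (2·16 + 2 + 0 − 14 − 0) / 2 = 20 / 2 = 10.

10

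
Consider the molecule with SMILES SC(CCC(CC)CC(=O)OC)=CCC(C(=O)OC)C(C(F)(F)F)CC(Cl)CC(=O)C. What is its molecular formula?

Walk through each heavy atom and fill implicit hydrogens from standard valence (C 4, N 3, O 2, S 2, halogen 1):
  atom 1: S, bond orders sum to 1 (valence 2) → 1 H
  atom 2: C, bond orders sum to 4 (valence 4) → 0 H
  atom 3: C, bond orders sum to 2 (valence 4) → 2 H
  atom 4: C, bond orders sum to 2 (valence 4) → 2 H
  atom 5: C, bond orders sum to 3 (valence 4) → 1 H
  atom 6: C, bond orders sum to 2 (valence 4) → 2 H
  atom 7: C, bond orders sum to 1 (valence 4) → 3 H
  atom 8: C, bond orders sum to 2 (valence 4) → 2 H
  atom 9: C, bond orders sum to 4 (valence 4) → 0 H
  atom 10: O, bond orders sum to 2 (valence 2) → 0 H
  atom 11: O, bond orders sum to 2 (valence 2) → 0 H
  atom 12: C, bond orders sum to 1 (valence 4) → 3 H
  atom 13: C, bond orders sum to 3 (valence 4) → 1 H
  atom 14: C, bond orders sum to 2 (valence 4) → 2 H
  atom 15: C, bond orders sum to 3 (valence 4) → 1 H
  atom 16: C, bond orders sum to 4 (valence 4) → 0 H
  atom 17: O, bond orders sum to 2 (valence 2) → 0 H
  atom 18: O, bond orders sum to 2 (valence 2) → 0 H
  atom 19: C, bond orders sum to 1 (valence 4) → 3 H
  atom 20: C, bond orders sum to 3 (valence 4) → 1 H
  atom 21: C, bond orders sum to 4 (valence 4) → 0 H
  atom 22: F (halogen, monovalent) → 0 H
  atom 23: F (halogen, monovalent) → 0 H
  atom 24: F (halogen, monovalent) → 0 H
  atom 25: C, bond orders sum to 2 (valence 4) → 2 H
  atom 26: C, bond orders sum to 3 (valence 4) → 1 H
  atom 27: Cl (halogen, monovalent) → 0 H
  atom 28: C, bond orders sum to 2 (valence 4) → 2 H
  atom 29: C, bond orders sum to 4 (valence 4) → 0 H
  atom 30: O, bond orders sum to 2 (valence 2) → 0 H
  atom 31: C, bond orders sum to 1 (valence 4) → 3 H
Totals → C:21, H:32, Cl:1, F:3, O:5, S:1.
In Hill order: C21H32ClF3O5S.

C21H32ClF3O5S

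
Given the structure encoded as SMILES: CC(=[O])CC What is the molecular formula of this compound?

C4H8O

Walk through each heavy atom and fill implicit hydrogens from standard valence (C 4, N 3, O 2, S 2, halogen 1):
  atom 1: C, bond orders sum to 1 (valence 4) → 3 H
  atom 2: C, bond orders sum to 4 (valence 4) → 0 H
  atom 3: O with explicit H count 0
  atom 4: C, bond orders sum to 2 (valence 4) → 2 H
  atom 5: C, bond orders sum to 1 (valence 4) → 3 H
Totals → C:4, H:8, O:1.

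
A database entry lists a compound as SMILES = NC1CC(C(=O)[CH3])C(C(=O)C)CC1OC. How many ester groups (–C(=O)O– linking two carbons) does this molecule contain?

0

Scan the SMILES for the ester motif — none present.
Groups that are present: 1 ether, 2 ketone, 1 primary amine.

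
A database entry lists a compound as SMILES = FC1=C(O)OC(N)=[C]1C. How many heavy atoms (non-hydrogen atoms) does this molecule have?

Every atom symbol written in the SMILES (organic subset) is one heavy atom; implicit H are not written.
Heavy atoms by element → C:5, F:1, N:1, O:2.
Total: 9.

9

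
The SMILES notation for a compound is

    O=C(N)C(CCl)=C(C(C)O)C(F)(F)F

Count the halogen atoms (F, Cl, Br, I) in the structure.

4

Halogen atoms appear at heavy-atom positions 6, 12, 13, 14 (1×Cl, 3×F).
Other groups present: 1 alkene, 1 amide, 1 hydroxyl.
Halogen count: 4.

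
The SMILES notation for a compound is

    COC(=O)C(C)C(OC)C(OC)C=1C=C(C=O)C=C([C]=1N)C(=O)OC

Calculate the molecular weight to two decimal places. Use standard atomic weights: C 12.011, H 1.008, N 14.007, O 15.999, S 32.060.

First, the molecular formula is C17H23NO7 (counting implicit H from valence).
  C: 17 × 12.011 = 204.187
  H: 23 × 1.008 = 23.184
  N: 1 × 14.007 = 14.007
  O: 7 × 15.999 = 111.993
Sum: 17×12.011 + 23×1.008 + 1×14.007 + 7×15.999 = 353.371 → 353.37 g/mol.

353.37 g/mol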